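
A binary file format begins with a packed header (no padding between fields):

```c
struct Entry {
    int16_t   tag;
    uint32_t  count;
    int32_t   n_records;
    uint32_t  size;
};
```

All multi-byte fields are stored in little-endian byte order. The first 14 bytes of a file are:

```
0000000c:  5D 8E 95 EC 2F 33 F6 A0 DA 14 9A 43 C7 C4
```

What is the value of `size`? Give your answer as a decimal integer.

`size` follows `tag` (2 B), `count` (4 B), `n_records` (4 B), so it starts at offset 2 + 4 + 4 = 10 and occupies 4 bytes.
Bytes at offsets 10..13: 9A 43 C7 C4.
Little-endian stores the least-significant byte at the lowest address.
Reassemble most-significant byte first: C4 C7 43 9A → 0xC4C7439A.
0xC4C7439A = 3301393306.

3301393306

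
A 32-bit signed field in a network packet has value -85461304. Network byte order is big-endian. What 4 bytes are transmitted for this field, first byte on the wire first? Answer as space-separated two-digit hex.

FA E7 F6 C8

Two's complement of -85461304 in 32 bits: 85461304 = 0x05180938; invert → 0xFAE7F6C7; add 1 → 0xFAE7F6C8.
Split into bytes (most-significant first): FA E7 F6 C8.
Big-endian stores the most-significant byte at the lowest address.
So the memory order matches the most-significant-first order: FA E7 F6 C8.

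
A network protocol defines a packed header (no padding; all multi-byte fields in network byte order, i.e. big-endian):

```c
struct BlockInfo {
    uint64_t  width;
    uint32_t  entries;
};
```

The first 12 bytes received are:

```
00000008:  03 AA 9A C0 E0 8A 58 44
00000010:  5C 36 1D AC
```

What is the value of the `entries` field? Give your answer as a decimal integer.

`entries` follows `width` (8 bytes), so it starts at byte offset 8 and occupies 4 bytes.
Bytes at offsets 8..11: 5C 36 1D AC.
Big-endian: lowest address holds the most-significant byte.
The bytes are already most-significant first: 0x5C361DAC.
0x5C361DAC = 1547050412.

1547050412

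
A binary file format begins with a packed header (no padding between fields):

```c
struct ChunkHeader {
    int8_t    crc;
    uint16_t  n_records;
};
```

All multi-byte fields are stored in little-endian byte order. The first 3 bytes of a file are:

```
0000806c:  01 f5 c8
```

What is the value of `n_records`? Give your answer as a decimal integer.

51445

`n_records` follows `crc` (1 byte), so it starts at byte offset 1 and occupies 2 bytes.
Bytes at offsets 1..2: F5 C8.
In little-endian order the low byte comes first in memory.
Reassemble most-significant byte first: C8 F5 → 0xC8F5.
0xC8F5 = 51445.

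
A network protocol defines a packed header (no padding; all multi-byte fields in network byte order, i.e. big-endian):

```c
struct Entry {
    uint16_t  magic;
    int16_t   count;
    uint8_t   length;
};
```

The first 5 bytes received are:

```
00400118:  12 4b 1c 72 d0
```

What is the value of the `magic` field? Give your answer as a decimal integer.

4683

`magic` is the first field, at byte offset 0, occupying 2 bytes.
Bytes at offsets 0..1: 12 4B.
In big-endian order the high byte comes first in memory.
The bytes are already most-significant first: 0x124B.
0x124B = 4683.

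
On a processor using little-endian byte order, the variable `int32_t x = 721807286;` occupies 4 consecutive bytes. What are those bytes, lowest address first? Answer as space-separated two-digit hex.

721807286 in hexadecimal, padded to 32 bits, is 0x2B05E7B6.
Split into bytes (most-significant first): 2B 05 E7 B6.
In little-endian order the low byte comes first in memory.
So at ascending addresses the bytes are B6 E7 05 2B.

B6 E7 05 2B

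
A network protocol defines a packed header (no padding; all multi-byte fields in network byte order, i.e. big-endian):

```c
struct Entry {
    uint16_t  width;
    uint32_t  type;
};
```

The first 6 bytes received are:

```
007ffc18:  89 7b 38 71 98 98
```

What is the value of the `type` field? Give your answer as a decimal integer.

946968728

`type` follows `width` (2 bytes), so it starts at byte offset 2 and occupies 4 bytes.
Bytes at offsets 2..5: 38 71 98 98.
In big-endian order the high byte comes first in memory.
The bytes are already most-significant first: 0x38719898.
0x38719898 = 946968728.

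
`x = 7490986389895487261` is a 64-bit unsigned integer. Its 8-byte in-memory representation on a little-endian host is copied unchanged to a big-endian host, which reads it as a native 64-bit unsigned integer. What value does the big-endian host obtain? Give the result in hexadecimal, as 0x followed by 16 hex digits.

0x1D9F01C36E54F567

7490986389895487261 in 64-bit hexadecimal is 0x67F5546EC3019F1D.
Stored little-endian, the bytes at ascending addresses are 1D 9F 01 C3 6E 54 F5 67.
Read back as big-endian, the last byte is least significant, giving 0x1D9F01C36E54F567.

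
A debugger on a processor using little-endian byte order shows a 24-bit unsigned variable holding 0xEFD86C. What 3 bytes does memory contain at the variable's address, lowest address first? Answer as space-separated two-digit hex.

Split into bytes (most-significant first): EF D8 6C.
Little-endian: lowest address holds the least-significant byte.
So at ascending addresses the bytes are 6C D8 EF.

6C D8 EF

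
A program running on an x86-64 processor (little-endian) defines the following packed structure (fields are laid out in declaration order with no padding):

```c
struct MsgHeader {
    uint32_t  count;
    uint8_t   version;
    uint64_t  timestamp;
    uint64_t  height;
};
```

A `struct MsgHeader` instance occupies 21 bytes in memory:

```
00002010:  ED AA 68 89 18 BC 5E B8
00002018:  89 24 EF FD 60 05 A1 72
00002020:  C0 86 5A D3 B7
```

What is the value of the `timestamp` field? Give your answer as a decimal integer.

`timestamp` follows `count` (4 B), `version` (1 B), so it starts at offset 4 + 1 = 5 and occupies 8 bytes.
Bytes at offsets 5..12: BC 5E B8 89 24 EF FD 60.
In little-endian order the low byte comes first in memory.
Reassemble most-significant byte first: 60 FD EF 24 89 B8 5E BC → 0x60FDEF2489B85EBC.
0x60FDEF2489B85EBC = 6989005136957300412.

6989005136957300412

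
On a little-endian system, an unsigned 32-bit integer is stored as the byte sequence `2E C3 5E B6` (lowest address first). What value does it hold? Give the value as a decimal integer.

Little-endian: lowest address holds the least-significant byte.
Reassemble most-significant byte first: B6 5E C3 2E → 0xB65EC32E.
0xB65EC32E = 3059663662.

3059663662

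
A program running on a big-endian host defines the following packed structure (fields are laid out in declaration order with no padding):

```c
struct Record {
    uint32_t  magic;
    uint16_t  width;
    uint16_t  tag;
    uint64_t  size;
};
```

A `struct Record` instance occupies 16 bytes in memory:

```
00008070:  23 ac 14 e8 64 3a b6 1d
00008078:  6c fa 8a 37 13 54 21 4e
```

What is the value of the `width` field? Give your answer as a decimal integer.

`width` follows `magic` (4 bytes), so it starts at byte offset 4 and occupies 2 bytes.
Bytes at offsets 4..5: 64 3A.
In big-endian order the high byte comes first in memory.
The bytes are already most-significant first: 0x643A.
0x643A = 25658.

25658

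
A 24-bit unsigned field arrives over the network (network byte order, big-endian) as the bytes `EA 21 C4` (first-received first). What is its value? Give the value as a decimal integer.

15344068

Big-endian stores the most-significant byte at the lowest address.
The bytes are already most-significant first: 0xEA21C4.
0xEA21C4 = 15344068.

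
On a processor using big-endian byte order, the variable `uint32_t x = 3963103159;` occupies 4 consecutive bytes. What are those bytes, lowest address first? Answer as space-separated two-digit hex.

3963103159 in hexadecimal, padded to 32 bits, is 0xEC3827B7.
Split into bytes (most-significant first): EC 38 27 B7.
Big-endian: lowest address holds the most-significant byte.
So the memory order matches the most-significant-first order: EC 38 27 B7.

EC 38 27 B7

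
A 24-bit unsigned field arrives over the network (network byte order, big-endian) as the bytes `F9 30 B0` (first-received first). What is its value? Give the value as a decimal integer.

16330928

In big-endian order the high byte comes first in memory.
The bytes are already most-significant first: 0xF930B0.
0xF930B0 = 16330928.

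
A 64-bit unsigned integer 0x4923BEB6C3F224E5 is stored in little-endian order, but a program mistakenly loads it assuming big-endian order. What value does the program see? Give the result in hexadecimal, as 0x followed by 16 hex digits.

0xE524F2C3B6BE2349

Stored little-endian, the bytes at ascending addresses are E5 24 F2 C3 B6 BE 23 49.
Read back as big-endian, the last byte is least significant, giving 0xE524F2C3B6BE2349.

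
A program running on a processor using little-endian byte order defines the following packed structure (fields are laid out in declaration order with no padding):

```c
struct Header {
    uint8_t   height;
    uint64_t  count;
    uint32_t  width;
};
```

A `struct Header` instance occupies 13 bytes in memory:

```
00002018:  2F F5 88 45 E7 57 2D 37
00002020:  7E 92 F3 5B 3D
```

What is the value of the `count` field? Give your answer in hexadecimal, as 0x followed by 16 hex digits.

`count` follows `height` (1 byte), so it starts at byte offset 1 and occupies 8 bytes.
Bytes at offsets 1..8: F5 88 45 E7 57 2D 37 7E.
Little-endian stores the least-significant byte at the lowest address.
Reassemble most-significant byte first: 7E 37 2D 57 E7 45 88 F5 → 0x7E372D57E74588F5.

0x7E372D57E74588F5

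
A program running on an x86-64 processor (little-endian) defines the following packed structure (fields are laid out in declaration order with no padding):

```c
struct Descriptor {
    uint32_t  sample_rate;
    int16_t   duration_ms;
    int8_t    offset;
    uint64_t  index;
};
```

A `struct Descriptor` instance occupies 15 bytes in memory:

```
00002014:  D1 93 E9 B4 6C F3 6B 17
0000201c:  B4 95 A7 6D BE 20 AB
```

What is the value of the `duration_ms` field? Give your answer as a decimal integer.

`duration_ms` follows `sample_rate` (4 bytes), so it starts at byte offset 4 and occupies 2 bytes.
Bytes at offsets 4..5: 6C F3.
Little-endian stores the least-significant byte at the lowest address.
Reassemble most-significant byte first: F3 6C → 0xF36C.
Top bit is set, so as a signed 16-bit value this is 0xF36C − 2^16 = -3220.

-3220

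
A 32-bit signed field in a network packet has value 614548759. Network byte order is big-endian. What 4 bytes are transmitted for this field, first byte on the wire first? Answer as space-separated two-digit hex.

24 A1 45 17

614548759 in hexadecimal, padded to 32 bits, is 0x24A14517.
Split into bytes (most-significant first): 24 A1 45 17.
Big-endian: lowest address holds the most-significant byte.
So the memory order matches the most-significant-first order: 24 A1 45 17.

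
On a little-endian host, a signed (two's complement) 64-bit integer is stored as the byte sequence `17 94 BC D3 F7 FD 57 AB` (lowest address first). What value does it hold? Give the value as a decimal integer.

-6100127929398946793

Little-endian stores the least-significant byte at the lowest address.
Reassemble most-significant byte first: AB 57 FD F7 D3 BC 94 17 → 0xAB57FDF7D3BC9417.
Top bit is set, so as a signed 64-bit value this is 0xAB57FDF7D3BC9417 − 2^64 = -6100127929398946793.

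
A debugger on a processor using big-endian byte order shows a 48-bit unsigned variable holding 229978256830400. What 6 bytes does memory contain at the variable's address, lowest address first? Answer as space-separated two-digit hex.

D1 29 FC 4D EF C0

229978256830400 in hexadecimal, padded to 48 bits, is 0xD129FC4DEFC0.
Split into bytes (most-significant first): D1 29 FC 4D EF C0.
Big-endian: lowest address holds the most-significant byte.
So the memory order matches the most-significant-first order: D1 29 FC 4D EF C0.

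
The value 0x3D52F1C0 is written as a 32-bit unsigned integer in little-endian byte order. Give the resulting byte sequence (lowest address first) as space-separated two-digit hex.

C0 F1 52 3D

Split into bytes (most-significant first): 3D 52 F1 C0.
Little-endian: lowest address holds the least-significant byte.
So at ascending addresses the bytes are C0 F1 52 3D.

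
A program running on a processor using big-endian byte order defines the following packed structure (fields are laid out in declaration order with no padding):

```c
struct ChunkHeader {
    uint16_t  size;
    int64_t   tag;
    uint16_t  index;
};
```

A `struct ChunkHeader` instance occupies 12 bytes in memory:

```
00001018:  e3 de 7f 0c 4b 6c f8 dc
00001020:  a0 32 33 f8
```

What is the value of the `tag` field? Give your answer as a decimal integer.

9154775073941135410

`tag` follows `size` (2 bytes), so it starts at byte offset 2 and occupies 8 bytes.
Bytes at offsets 2..9: 7F 0C 4B 6C F8 DC A0 32.
In big-endian order the high byte comes first in memory.
The bytes are already most-significant first: 0x7F0C4B6CF8DCA032.
0x7F0C4B6CF8DCA032 = 9154775073941135410.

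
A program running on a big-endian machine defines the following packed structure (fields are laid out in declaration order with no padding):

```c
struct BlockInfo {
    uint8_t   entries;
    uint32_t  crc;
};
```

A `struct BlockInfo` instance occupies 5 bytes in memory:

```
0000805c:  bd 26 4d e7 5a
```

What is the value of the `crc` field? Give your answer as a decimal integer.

642639706

`crc` follows `entries` (1 byte), so it starts at byte offset 1 and occupies 4 bytes.
Bytes at offsets 1..4: 26 4D E7 5A.
Big-endian stores the most-significant byte at the lowest address.
The bytes are already most-significant first: 0x264DE75A.
0x264DE75A = 642639706.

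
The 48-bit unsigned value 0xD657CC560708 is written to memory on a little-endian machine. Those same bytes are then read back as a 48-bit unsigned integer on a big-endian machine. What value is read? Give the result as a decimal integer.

Stored little-endian, the bytes at ascending addresses are 08 07 56 CC 57 D6.
Read back as big-endian, the last byte is least significant, giving 0x080756CC57D6.
0x080756CC57D6 = 8827614025686.

8827614025686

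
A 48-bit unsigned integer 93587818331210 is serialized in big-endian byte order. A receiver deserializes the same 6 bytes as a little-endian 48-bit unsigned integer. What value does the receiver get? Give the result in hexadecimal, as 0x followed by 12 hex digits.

0x4ABCAA1C1E55

93587818331210 in 48-bit hexadecimal is 0x551E1CAABC4A.
Stored big-endian, the bytes at ascending addresses are 55 1E 1C AA BC 4A.
Read back as little-endian, the first byte is least significant, giving 0x4ABCAA1C1E55.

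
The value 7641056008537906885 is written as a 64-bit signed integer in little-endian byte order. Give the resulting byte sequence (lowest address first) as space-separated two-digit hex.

7641056008537906885 in hexadecimal, padded to 64 bits, is 0x6A0A7BF4A9C41EC5.
Split into bytes (most-significant first): 6A 0A 7B F4 A9 C4 1E C5.
Little-endian: lowest address holds the least-significant byte.
So at ascending addresses the bytes are C5 1E C4 A9 F4 7B 0A 6A.

C5 1E C4 A9 F4 7B 0A 6A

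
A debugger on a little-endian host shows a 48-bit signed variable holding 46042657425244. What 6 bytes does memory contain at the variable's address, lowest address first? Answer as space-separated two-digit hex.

5C 87 3D 24 E0 29

46042657425244 in hexadecimal, padded to 48 bits, is 0x29E0243D875C.
Split into bytes (most-significant first): 29 E0 24 3D 87 5C.
Little-endian stores the least-significant byte at the lowest address.
So at ascending addresses the bytes are 5C 87 3D 24 E0 29.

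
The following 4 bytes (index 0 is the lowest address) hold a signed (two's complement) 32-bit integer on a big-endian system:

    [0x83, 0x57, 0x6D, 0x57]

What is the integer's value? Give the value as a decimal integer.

Big-endian stores the most-significant byte at the lowest address.
The bytes are already most-significant first: 0x83576D57.
Top bit is set, so as a signed 32-bit value this is 0x83576D57 − 2^32 = -2091422377.

-2091422377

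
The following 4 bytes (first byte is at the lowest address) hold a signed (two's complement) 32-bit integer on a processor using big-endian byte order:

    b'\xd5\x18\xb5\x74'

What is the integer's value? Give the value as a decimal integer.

-719800972

Big-endian: lowest address holds the most-significant byte.
The bytes are already most-significant first: 0xD518B574.
Top bit is set, so as a signed 32-bit value this is 0xD518B574 − 2^32 = -719800972.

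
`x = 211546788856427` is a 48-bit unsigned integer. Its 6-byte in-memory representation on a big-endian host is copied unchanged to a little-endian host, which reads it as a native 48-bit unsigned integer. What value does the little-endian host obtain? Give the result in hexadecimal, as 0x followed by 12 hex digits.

0x6B02349366C0

211546788856427 in 48-bit hexadecimal is 0xC0669334026B.
Stored big-endian, the bytes at ascending addresses are C0 66 93 34 02 6B.
Read back as little-endian, the first byte is least significant, giving 0x6B02349366C0.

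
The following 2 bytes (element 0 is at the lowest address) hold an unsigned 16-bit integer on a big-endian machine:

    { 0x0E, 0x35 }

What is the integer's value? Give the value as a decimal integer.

3637

Big-endian stores the most-significant byte at the lowest address.
The bytes are already most-significant first: 0x0E35.
0x0E35 = 3637.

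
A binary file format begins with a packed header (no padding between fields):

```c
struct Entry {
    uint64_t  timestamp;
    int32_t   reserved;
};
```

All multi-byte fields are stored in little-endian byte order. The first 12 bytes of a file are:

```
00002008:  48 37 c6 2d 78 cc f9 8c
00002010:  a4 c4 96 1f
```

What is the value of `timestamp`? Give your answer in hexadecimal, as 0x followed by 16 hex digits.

0x8CF9CC782DC63748

`timestamp` is the first field, at byte offset 0, occupying 8 bytes.
Bytes at offsets 0..7: 48 37 C6 2D 78 CC F9 8C.
Little-endian: lowest address holds the least-significant byte.
Reassemble most-significant byte first: 8C F9 CC 78 2D C6 37 48 → 0x8CF9CC782DC63748.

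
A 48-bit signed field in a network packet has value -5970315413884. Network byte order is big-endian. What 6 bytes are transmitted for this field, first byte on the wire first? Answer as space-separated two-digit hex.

FA 91 ED 78 76 84

Two's complement of -5970315413884 in 48 bits: 5970315413884 = 0x056E1287897C; invert → 0xFA91ED787683; add 1 → 0xFA91ED787684.
Split into bytes (most-significant first): FA 91 ED 78 76 84.
In big-endian order the high byte comes first in memory.
So the memory order matches the most-significant-first order: FA 91 ED 78 76 84.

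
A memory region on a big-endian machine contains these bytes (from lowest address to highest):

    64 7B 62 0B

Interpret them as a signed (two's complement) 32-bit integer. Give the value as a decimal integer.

Big-endian stores the most-significant byte at the lowest address.
The bytes are already most-significant first: 0x647B620B.
0x647B620B = 1685807627.

1685807627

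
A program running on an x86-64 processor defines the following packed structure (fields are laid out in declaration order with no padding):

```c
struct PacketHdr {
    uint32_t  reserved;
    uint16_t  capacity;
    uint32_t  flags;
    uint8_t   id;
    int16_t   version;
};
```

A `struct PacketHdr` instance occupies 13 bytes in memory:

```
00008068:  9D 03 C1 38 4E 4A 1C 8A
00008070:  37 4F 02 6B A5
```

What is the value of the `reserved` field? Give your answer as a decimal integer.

952173469

`reserved` is the first field, at byte offset 0, occupying 4 bytes.
Bytes at offsets 0..3: 9D 03 C1 38.
In little-endian order the low byte comes first in memory.
Reassemble most-significant byte first: 38 C1 03 9D → 0x38C1039D.
0x38C1039D = 952173469.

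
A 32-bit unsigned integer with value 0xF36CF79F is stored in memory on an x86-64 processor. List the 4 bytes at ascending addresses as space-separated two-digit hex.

9F F7 6C F3

Split into bytes (most-significant first): F3 6C F7 9F.
In little-endian order the low byte comes first in memory.
So at ascending addresses the bytes are 9F F7 6C F3.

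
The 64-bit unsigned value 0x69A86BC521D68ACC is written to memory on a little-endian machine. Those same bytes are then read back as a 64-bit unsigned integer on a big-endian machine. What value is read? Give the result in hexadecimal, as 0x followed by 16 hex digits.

Stored little-endian, the bytes at ascending addresses are CC 8A D6 21 C5 6B A8 69.
Read back as big-endian, the last byte is least significant, giving 0xCC8AD621C56BA869.

0xCC8AD621C56BA869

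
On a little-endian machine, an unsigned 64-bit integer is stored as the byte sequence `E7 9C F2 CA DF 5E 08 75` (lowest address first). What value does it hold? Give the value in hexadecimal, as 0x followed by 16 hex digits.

0x75085EDFCAF29CE7

Little-endian stores the least-significant byte at the lowest address.
Reassemble most-significant byte first: 75 08 5E DF CA F2 9C E7 → 0x75085EDFCAF29CE7.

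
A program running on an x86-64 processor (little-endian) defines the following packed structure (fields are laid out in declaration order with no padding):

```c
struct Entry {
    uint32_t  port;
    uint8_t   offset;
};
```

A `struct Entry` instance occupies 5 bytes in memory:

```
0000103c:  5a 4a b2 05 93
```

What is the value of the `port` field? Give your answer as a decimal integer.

`port` is the first field, at byte offset 0, occupying 4 bytes.
Bytes at offsets 0..3: 5A 4A B2 05.
Little-endian: lowest address holds the least-significant byte.
Reassemble most-significant byte first: 05 B2 4A 5A → 0x05B24A5A.
0x05B24A5A = 95570522.

95570522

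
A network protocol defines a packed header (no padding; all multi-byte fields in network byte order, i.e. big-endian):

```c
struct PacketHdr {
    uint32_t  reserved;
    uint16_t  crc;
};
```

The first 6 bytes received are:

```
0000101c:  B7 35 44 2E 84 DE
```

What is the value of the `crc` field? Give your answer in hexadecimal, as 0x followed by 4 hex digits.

`crc` follows `reserved` (4 bytes), so it starts at byte offset 4 and occupies 2 bytes.
Bytes at offsets 4..5: 84 DE.
In big-endian order the high byte comes first in memory.
The bytes are already most-significant first: 0x84DE.

0x84DE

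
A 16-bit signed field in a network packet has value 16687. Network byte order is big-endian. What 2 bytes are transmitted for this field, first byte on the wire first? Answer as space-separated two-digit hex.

41 2F

16687 in hexadecimal, padded to 16 bits, is 0x412F.
Split into bytes (most-significant first): 41 2F.
In big-endian order the high byte comes first in memory.
So the memory order matches the most-significant-first order: 41 2F.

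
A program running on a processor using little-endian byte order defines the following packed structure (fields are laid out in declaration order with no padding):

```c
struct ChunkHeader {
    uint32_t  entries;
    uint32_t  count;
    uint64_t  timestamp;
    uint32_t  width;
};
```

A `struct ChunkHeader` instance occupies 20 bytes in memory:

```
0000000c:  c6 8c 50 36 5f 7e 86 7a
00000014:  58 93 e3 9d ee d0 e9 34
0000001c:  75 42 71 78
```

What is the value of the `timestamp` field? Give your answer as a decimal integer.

3812808282815566680

`timestamp` follows `entries` (4 B), `count` (4 B), so it starts at offset 4 + 4 = 8 and occupies 8 bytes.
Bytes at offsets 8..15: 58 93 E3 9D EE D0 E9 34.
Little-endian: lowest address holds the least-significant byte.
Reassemble most-significant byte first: 34 E9 D0 EE 9D E3 93 58 → 0x34E9D0EE9DE39358.
0x34E9D0EE9DE39358 = 3812808282815566680.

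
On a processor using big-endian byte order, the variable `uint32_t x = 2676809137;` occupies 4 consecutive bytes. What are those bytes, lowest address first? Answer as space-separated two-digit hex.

2676809137 in hexadecimal, padded to 32 bits, is 0x9F8CDDB1.
Split into bytes (most-significant first): 9F 8C DD B1.
Big-endian: lowest address holds the most-significant byte.
So the memory order matches the most-significant-first order: 9F 8C DD B1.

9F 8C DD B1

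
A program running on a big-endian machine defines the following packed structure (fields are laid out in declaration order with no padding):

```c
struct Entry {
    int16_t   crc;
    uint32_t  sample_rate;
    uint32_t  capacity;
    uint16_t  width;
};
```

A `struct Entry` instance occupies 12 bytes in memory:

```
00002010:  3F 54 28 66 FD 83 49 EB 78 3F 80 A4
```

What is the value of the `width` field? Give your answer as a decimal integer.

32932

`width` follows `crc` (2 B), `sample_rate` (4 B), `capacity` (4 B), so it starts at offset 2 + 4 + 4 = 10 and occupies 2 bytes.
Bytes at offsets 10..11: 80 A4.
Big-endian: lowest address holds the most-significant byte.
The bytes are already most-significant first: 0x80A4.
0x80A4 = 32932.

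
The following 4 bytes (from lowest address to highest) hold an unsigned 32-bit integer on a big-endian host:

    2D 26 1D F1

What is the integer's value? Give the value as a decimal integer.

Big-endian: lowest address holds the most-significant byte.
The bytes are already most-significant first: 0x2D261DF1.
0x2D261DF1 = 757472753.

757472753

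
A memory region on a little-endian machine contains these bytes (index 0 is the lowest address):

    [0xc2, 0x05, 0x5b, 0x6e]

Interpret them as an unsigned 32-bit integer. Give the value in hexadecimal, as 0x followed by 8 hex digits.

0x6E5B05C2

In little-endian order the low byte comes first in memory.
Reassemble most-significant byte first: 6E 5B 05 C2 → 0x6E5B05C2.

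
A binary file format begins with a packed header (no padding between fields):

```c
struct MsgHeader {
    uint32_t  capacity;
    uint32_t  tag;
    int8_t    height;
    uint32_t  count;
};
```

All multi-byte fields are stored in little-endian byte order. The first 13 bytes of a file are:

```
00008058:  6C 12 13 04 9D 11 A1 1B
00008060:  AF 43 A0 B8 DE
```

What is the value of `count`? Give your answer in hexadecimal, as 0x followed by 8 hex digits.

0xDEB8A043

`count` follows `capacity` (4 B), `tag` (4 B), `height` (1 B), so it starts at offset 4 + 4 + 1 = 9 and occupies 4 bytes.
Bytes at offsets 9..12: 43 A0 B8 DE.
In little-endian order the low byte comes first in memory.
Reassemble most-significant byte first: DE B8 A0 43 → 0xDEB8A043.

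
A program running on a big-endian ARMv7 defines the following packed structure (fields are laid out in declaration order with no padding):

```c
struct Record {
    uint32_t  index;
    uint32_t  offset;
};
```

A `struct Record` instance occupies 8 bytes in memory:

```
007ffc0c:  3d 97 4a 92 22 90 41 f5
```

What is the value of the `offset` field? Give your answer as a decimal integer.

579879413

`offset` follows `index` (4 bytes), so it starts at byte offset 4 and occupies 4 bytes.
Bytes at offsets 4..7: 22 90 41 F5.
Big-endian: lowest address holds the most-significant byte.
The bytes are already most-significant first: 0x229041F5.
0x229041F5 = 579879413.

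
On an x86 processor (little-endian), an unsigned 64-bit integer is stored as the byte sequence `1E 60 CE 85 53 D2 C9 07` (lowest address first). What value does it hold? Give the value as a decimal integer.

Little-endian: lowest address holds the least-significant byte.
Reassemble most-significant byte first: 07 C9 D2 53 85 CE 60 1E → 0x07C9D25385CE601E.
0x07C9D25385CE601E = 561210884753350686.

561210884753350686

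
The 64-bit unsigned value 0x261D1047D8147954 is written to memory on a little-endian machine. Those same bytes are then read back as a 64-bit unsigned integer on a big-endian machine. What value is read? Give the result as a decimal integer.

6086919290505665830

Stored little-endian, the bytes at ascending addresses are 54 79 14 D8 47 10 1D 26.
Read back as big-endian, the last byte is least significant, giving 0x547914D847101D26.
0x547914D847101D26 = 6086919290505665830.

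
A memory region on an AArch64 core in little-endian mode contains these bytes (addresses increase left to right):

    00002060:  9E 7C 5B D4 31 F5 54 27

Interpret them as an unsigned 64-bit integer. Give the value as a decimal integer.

In little-endian order the low byte comes first in memory.
Reassemble most-significant byte first: 27 54 F5 31 D4 5B 7C 9E → 0x2754F531D45B7C9E.
0x2754F531D45B7C9E = 2834159659887852702.

2834159659887852702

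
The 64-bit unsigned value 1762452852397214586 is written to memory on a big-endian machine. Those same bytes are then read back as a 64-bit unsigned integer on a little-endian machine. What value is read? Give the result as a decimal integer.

8830294467551261976

1762452852397214586 in 64-bit hexadecimal is 0x18757D8808828B7A.
Stored big-endian, the bytes at ascending addresses are 18 75 7D 88 08 82 8B 7A.
Read back as little-endian, the first byte is least significant, giving 0x7A8B8208887D7518.
0x7A8B8208887D7518 = 8830294467551261976.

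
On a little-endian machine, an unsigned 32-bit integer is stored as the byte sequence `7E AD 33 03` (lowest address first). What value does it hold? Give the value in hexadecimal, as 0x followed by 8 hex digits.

0x0333AD7E

Little-endian stores the least-significant byte at the lowest address.
Reassemble most-significant byte first: 03 33 AD 7E → 0x0333AD7E.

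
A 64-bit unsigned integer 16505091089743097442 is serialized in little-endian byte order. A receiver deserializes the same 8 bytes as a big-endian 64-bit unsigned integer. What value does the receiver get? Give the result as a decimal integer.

16505091089743097442 in 64-bit hexadecimal is 0xE50DDCE5FD9A2E62.
Stored little-endian, the bytes at ascending addresses are 62 2E 9A FD E5 DC 0D E5.
Read back as big-endian, the last byte is least significant, giving 0x622E9AFDE5DC0DE5.
0x622E9AFDE5DC0DE5 = 7074762479919435237.

7074762479919435237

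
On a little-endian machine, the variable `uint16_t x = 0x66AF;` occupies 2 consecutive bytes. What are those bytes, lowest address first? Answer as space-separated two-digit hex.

Split into bytes (most-significant first): 66 AF.
Little-endian: lowest address holds the least-significant byte.
So at ascending addresses the bytes are AF 66.

AF 66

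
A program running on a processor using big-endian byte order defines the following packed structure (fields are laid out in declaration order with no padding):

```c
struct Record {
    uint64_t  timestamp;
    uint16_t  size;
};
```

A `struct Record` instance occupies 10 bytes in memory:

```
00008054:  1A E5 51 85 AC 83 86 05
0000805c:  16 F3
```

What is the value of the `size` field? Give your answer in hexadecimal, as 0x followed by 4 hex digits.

`size` follows `timestamp` (8 bytes), so it starts at byte offset 8 and occupies 2 bytes.
Bytes at offsets 8..9: 16 F3.
Big-endian: lowest address holds the most-significant byte.
The bytes are already most-significant first: 0x16F3.

0x16F3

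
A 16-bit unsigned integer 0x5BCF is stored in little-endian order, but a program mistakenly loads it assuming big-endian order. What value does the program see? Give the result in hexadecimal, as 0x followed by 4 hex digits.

Stored little-endian, the bytes at ascending addresses are CF 5B.
Read back as big-endian, the last byte is least significant, giving 0xCF5B.

0xCF5B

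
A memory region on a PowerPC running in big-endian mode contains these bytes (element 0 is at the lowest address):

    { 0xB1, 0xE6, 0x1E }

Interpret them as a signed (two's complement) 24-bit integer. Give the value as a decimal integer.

Big-endian: lowest address holds the most-significant byte.
The bytes are already most-significant first: 0xB1E61E.
Top bit is set, so as a signed 24-bit value this is 0xB1E61E − 2^24 = -5118434.

-5118434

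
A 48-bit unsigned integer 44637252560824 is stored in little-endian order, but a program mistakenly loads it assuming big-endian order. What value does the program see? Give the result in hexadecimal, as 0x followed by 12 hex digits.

44637252560824 in 48-bit hexadecimal is 0x2898EB9527B8.
Stored little-endian, the bytes at ascending addresses are B8 27 95 EB 98 28.
Read back as big-endian, the last byte is least significant, giving 0xB82795EB9828.

0xB82795EB9828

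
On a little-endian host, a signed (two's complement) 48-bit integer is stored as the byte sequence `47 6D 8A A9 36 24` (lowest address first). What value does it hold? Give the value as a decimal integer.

In little-endian order the low byte comes first in memory.
Reassemble most-significant byte first: 24 36 A9 8A 6D 47 → 0x2436A98A6D47.
0x2436A98A6D47 = 39817191255367.

39817191255367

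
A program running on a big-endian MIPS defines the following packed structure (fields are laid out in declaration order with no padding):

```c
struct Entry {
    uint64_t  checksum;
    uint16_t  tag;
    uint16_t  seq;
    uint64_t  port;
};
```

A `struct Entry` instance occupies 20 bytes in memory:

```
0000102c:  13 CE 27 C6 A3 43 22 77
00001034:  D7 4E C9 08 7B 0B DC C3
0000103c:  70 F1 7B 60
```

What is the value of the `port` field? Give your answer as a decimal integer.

8866423023380560736

`port` follows `checksum` (8 B), `tag` (2 B), `seq` (2 B), so it starts at offset 8 + 2 + 2 = 12 and occupies 8 bytes.
Bytes at offsets 12..19: 7B 0B DC C3 70 F1 7B 60.
Big-endian stores the most-significant byte at the lowest address.
The bytes are already most-significant first: 0x7B0BDCC370F17B60.
0x7B0BDCC370F17B60 = 8866423023380560736.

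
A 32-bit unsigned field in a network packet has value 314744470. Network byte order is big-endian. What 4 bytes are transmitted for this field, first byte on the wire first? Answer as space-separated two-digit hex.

314744470 in hexadecimal, padded to 32 bits, is 0x12C29E96.
Split into bytes (most-significant first): 12 C2 9E 96.
In big-endian order the high byte comes first in memory.
So the memory order matches the most-significant-first order: 12 C2 9E 96.

12 C2 9E 96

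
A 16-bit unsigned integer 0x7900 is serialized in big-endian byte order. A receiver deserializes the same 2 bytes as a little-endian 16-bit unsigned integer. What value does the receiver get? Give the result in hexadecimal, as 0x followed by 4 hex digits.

0x0079

Stored big-endian, the bytes at ascending addresses are 79 00.
Read back as little-endian, the first byte is least significant, giving 0x0079.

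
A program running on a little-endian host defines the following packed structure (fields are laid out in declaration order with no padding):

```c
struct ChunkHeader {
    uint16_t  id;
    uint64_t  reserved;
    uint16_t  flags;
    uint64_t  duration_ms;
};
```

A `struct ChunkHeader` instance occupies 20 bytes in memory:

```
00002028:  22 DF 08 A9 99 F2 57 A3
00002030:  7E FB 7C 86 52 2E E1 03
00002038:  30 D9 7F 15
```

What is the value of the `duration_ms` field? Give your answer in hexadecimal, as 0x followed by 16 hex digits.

`duration_ms` follows `id` (2 B), `reserved` (8 B), `flags` (2 B), so it starts at offset 2 + 8 + 2 = 12 and occupies 8 bytes.
Bytes at offsets 12..19: 52 2E E1 03 30 D9 7F 15.
In little-endian order the low byte comes first in memory.
Reassemble most-significant byte first: 15 7F D9 30 03 E1 2E 52 → 0x157FD93003E12E52.

0x157FD93003E12E52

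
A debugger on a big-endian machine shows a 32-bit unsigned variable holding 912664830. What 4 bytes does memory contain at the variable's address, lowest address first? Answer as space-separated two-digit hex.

912664830 in hexadecimal, padded to 32 bits, is 0x366628FE.
Split into bytes (most-significant first): 36 66 28 FE.
Big-endian stores the most-significant byte at the lowest address.
So the memory order matches the most-significant-first order: 36 66 28 FE.

36 66 28 FE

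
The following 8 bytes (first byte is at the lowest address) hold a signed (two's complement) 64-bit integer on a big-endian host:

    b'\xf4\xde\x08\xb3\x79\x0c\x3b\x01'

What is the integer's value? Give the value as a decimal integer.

-802194116702356735

Big-endian: lowest address holds the most-significant byte.
The bytes are already most-significant first: 0xF4DE08B3790C3B01.
Top bit is set, so as a signed 64-bit value this is 0xF4DE08B3790C3B01 − 2^64 = -802194116702356735.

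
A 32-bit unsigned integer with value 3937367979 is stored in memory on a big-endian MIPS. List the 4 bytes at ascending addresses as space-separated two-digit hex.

EA AF 77 AB

3937367979 in hexadecimal, padded to 32 bits, is 0xEAAF77AB.
Split into bytes (most-significant first): EA AF 77 AB.
Big-endian: lowest address holds the most-significant byte.
So the memory order matches the most-significant-first order: EA AF 77 AB.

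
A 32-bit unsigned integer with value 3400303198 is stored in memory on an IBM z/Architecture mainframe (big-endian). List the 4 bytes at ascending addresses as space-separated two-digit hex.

3400303198 in hexadecimal, padded to 32 bits, is 0xCAAC825E.
Split into bytes (most-significant first): CA AC 82 5E.
In big-endian order the high byte comes first in memory.
So the memory order matches the most-significant-first order: CA AC 82 5E.

CA AC 82 5E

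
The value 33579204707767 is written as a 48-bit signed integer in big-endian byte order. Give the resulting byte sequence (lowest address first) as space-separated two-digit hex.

1E 8A 44 91 85 B7

33579204707767 in hexadecimal, padded to 48 bits, is 0x1E8A449185B7.
Split into bytes (most-significant first): 1E 8A 44 91 85 B7.
In big-endian order the high byte comes first in memory.
So the memory order matches the most-significant-first order: 1E 8A 44 91 85 B7.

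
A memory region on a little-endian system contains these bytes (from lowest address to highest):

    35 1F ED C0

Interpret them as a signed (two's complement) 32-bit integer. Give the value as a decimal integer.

-1058201803

In little-endian order the low byte comes first in memory.
Reassemble most-significant byte first: C0 ED 1F 35 → 0xC0ED1F35.
Top bit is set, so as a signed 32-bit value this is 0xC0ED1F35 − 2^32 = -1058201803.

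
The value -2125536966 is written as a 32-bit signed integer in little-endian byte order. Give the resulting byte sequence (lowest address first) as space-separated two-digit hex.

Two's complement of -2125536966 in 32 bits: 2125536966 = 0x7EB11EC6; invert → 0x814EE139; add 1 → 0x814EE13A.
Split into bytes (most-significant first): 81 4E E1 3A.
In little-endian order the low byte comes first in memory.
So at ascending addresses the bytes are 3A E1 4E 81.

3A E1 4E 81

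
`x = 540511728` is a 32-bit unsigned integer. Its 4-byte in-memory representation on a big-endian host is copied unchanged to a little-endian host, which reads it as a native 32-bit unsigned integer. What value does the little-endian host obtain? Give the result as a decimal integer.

4035786528

540511728 in 32-bit hexadecimal is 0x20378DF0.
Stored big-endian, the bytes at ascending addresses are 20 37 8D F0.
Read back as little-endian, the first byte is least significant, giving 0xF08D3720.
0xF08D3720 = 4035786528.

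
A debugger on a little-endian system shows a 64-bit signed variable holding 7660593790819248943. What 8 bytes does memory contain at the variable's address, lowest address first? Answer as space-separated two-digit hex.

2F 2B 58 16 77 E5 4F 6A

7660593790819248943 in hexadecimal, padded to 64 bits, is 0x6A4FE57716582B2F.
Split into bytes (most-significant first): 6A 4F E5 77 16 58 2B 2F.
Little-endian stores the least-significant byte at the lowest address.
So at ascending addresses the bytes are 2F 2B 58 16 77 E5 4F 6A.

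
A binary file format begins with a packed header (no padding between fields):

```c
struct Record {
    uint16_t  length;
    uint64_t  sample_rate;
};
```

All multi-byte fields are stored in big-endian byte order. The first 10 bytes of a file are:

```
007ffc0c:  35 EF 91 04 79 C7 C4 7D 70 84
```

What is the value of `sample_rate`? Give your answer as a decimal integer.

`sample_rate` follows `length` (2 bytes), so it starts at byte offset 2 and occupies 8 bytes.
Bytes at offsets 2..9: 91 04 79 C7 C4 7D 70 84.
Big-endian: lowest address holds the most-significant byte.
The bytes are already most-significant first: 0x910479C7C47D7084.
0x910479C7C47D7084 = 10449610934308401284.

10449610934308401284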